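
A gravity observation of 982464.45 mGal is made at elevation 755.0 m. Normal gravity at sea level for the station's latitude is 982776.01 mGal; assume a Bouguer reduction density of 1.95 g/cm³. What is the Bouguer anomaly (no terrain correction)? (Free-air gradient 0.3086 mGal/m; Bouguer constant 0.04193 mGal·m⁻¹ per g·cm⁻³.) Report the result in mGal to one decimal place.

Free-air correction = 0.3086 × 755.0 = 232.99 mGal
Free-air anomaly = 982464.45 − 982776.01 + (232.99) = -78.57 mGal
Bouguer slab correction = 0.04193 × 1.95 × 755.0 = 61.73 mGal
Simple Bouguer anomaly = -78.57 − (61.73) = -140.30 mGal

-140.3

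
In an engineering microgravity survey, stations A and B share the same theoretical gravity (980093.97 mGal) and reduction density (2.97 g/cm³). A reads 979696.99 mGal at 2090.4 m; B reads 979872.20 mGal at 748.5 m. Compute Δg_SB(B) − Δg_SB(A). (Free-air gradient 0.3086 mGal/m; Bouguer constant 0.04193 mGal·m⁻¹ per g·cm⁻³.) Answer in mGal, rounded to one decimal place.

-71.8

Δg_SB(A) = 979696.99 − 980093.97 + 0.3086×2090.4 − 0.04193×2.97×2090.4 = -12.20 mGal
Δg_SB(B) = 979872.20 − 980093.97 + 0.3086×748.5 − 0.04193×2.97×748.5 = -84.00 mGal
Difference = -84.00 − (-12.20) = -71.80 mGal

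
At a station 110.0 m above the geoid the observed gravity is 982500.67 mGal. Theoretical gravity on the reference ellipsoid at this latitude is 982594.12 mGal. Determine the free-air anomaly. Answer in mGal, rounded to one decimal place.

-59.5

Free-air correction = 0.3086 × 110.0 = 33.95 mGal
Free-air anomaly = 982500.67 − 982594.12 + (33.95) = -59.50 mGal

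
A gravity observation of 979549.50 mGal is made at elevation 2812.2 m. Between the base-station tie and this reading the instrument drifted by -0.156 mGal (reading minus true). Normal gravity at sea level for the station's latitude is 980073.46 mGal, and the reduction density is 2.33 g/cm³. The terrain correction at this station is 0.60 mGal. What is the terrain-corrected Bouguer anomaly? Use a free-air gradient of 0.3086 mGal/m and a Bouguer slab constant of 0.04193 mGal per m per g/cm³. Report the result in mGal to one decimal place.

Drift-corrected reading = 979549.50 − (-0.156) = 979549.656 mGal
Free-air correction = 0.3086 × 2812.2 = 867.84 mGal
Free-air anomaly = 979549.656 − 980073.46 + (867.84) = 344.036 mGal
Bouguer slab correction = 0.04193 × 2.33 × 2812.2 = 274.74 mGal
Simple Bouguer anomaly = 344.036 − (274.74) = 69.296 mGal
Complete Bouguer anomaly = 69.296 + 0.60 = 69.896 mGal

69.9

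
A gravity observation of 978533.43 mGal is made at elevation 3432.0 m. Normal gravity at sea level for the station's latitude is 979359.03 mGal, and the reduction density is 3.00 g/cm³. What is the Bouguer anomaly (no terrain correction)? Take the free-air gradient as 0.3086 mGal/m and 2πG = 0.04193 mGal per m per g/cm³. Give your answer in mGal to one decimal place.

-198.2

Free-air correction = 0.3086 × 3432.0 = 1059.12 mGal
Free-air anomaly = 978533.43 − 979359.03 + (1059.12) = 233.52 mGal
Bouguer slab correction = 0.04193 × 3.00 × 3432.0 = 431.71 mGal
Simple Bouguer anomaly = 233.52 − (431.71) = -198.19 mGal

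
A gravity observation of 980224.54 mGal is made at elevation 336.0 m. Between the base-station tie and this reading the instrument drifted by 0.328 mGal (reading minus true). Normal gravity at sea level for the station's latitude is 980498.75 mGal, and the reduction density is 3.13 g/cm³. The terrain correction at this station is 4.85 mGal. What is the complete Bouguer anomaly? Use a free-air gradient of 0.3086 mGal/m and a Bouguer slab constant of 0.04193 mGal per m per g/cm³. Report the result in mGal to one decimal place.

-210.1

Drift-corrected reading = 980224.54 − (0.328) = 980224.212 mGal
Free-air correction = 0.3086 × 336.0 = 103.69 mGal
Free-air anomaly = 980224.212 − 980498.75 + (103.69) = -170.848 mGal
Bouguer slab correction = 0.04193 × 3.13 × 336.0 = 44.10 mGal
Simple Bouguer anomaly = -170.848 − (44.10) = -214.948 mGal
Complete Bouguer anomaly = -214.948 + 4.85 = -210.098 mGal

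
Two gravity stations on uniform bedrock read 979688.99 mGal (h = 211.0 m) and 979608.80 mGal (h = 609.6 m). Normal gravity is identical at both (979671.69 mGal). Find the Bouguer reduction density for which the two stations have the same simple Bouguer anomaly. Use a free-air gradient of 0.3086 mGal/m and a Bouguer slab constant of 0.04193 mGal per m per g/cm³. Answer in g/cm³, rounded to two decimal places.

Δg_obs = 979608.80 − 979688.99 = -80.19 mGal over Δh = 609.6 − 211.0 = 398.6 m
Equal Bouguer anomalies ⇒ Δg_obs + (0.3086 − 0.04193ρ)·Δh = 0
0.3086 − 0.04193ρ = −Δg_obs/Δh = 0.20118
ρ = (0.3086 − 0.20118) / 0.04193 = 2.56 g/cm³

2.56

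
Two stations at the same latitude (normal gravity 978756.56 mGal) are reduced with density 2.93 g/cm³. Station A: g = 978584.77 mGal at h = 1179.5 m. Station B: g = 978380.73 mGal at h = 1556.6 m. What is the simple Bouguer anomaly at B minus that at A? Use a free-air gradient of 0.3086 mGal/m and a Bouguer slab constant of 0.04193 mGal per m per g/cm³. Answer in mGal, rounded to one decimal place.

-134.0

Δg_SB(A) = 978584.77 − 978756.56 + 0.3086×1179.5 − 0.04193×2.93×1179.5 = 47.30 mGal
Δg_SB(B) = 978380.73 − 978756.56 + 0.3086×1556.6 − 0.04193×2.93×1556.6 = -86.70 mGal
Difference = -86.70 − (47.30) = -134.00 mGal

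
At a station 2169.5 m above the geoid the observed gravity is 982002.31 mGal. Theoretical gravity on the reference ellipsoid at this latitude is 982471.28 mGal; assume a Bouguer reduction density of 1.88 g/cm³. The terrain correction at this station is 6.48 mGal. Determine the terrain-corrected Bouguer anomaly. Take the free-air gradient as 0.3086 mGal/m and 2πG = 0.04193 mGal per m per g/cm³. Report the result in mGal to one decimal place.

36.0

Free-air correction = 0.3086 × 2169.5 = 669.51 mGal
Free-air anomaly = 982002.31 − 982471.28 + (669.51) = 200.54 mGal
Bouguer slab correction = 0.04193 × 1.88 × 2169.5 = 171.02 mGal
Simple Bouguer anomaly = 200.54 − (171.02) = 29.52 mGal
Complete Bouguer anomaly = 29.52 + 6.48 = 36.00 mGal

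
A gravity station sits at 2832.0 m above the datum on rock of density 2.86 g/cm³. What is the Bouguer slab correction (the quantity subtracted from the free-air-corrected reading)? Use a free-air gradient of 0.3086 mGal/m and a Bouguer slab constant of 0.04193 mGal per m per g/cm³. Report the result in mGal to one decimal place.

339.6

Bouguer slab correction = 0.04193 × 2.86 × 2832.0 = 339.6 mGal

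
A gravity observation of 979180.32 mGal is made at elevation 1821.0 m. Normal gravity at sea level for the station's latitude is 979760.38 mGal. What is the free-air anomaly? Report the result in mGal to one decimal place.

-18.1

Free-air correction = 0.3086 × 1821.0 = 561.96 mGal
Free-air anomaly = 979180.32 − 979760.38 + (561.96) = -18.10 mGal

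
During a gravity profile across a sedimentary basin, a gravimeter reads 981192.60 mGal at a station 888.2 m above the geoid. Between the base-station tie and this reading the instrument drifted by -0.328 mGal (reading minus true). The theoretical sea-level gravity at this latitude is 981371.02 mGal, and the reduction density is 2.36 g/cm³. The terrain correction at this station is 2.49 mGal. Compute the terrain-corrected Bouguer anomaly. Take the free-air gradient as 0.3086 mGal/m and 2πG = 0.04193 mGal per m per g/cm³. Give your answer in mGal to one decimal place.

10.6

Drift-corrected reading = 981192.60 − (-0.328) = 981192.928 mGal
Free-air correction = 0.3086 × 888.2 = 274.10 mGal
Free-air anomaly = 981192.928 − 981371.02 + (274.10) = 96.008 mGal
Bouguer slab correction = 0.04193 × 2.36 × 888.2 = 87.89 mGal
Simple Bouguer anomaly = 96.008 − (87.89) = 8.118 mGal
Complete Bouguer anomaly = 8.118 + 2.49 = 10.608 mGal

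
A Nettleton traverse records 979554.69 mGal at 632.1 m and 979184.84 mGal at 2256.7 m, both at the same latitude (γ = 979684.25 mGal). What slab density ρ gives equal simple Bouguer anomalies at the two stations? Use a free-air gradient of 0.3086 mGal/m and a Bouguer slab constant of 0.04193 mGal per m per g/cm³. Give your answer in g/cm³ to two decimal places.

Δg_obs = 979184.84 − 979554.69 = -369.85 mGal over Δh = 2256.7 − 632.1 = 1624.6 m
Equal Bouguer anomalies ⇒ Δg_obs + (0.3086 − 0.04193ρ)·Δh = 0
0.3086 − 0.04193ρ = −Δg_obs/Δh = 0.22766
ρ = (0.3086 − 0.22766) / 0.04193 = 1.93 g/cm³

1.93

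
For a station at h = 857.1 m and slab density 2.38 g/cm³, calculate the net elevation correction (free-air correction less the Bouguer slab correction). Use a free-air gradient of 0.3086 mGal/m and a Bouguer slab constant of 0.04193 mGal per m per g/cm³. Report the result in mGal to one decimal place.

179.0

Combined gradient = 0.3086 − 0.04193 × 2.38 = 0.2088066 mGal/m
Combined elevation correction = 0.2088066 × 857.1 = 179.0 mGal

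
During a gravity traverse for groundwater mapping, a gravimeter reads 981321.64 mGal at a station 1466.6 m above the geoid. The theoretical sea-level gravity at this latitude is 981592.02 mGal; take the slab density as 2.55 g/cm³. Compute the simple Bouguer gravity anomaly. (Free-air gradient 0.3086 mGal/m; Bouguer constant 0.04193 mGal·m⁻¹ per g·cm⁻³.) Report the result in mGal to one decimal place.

25.4

Free-air correction = 0.3086 × 1466.6 = 452.59 mGal
Free-air anomaly = 981321.64 − 981592.02 + (452.59) = 182.21 mGal
Bouguer slab correction = 0.04193 × 2.55 × 1466.6 = 156.81 mGal
Simple Bouguer anomaly = 182.21 − (156.81) = 25.40 mGal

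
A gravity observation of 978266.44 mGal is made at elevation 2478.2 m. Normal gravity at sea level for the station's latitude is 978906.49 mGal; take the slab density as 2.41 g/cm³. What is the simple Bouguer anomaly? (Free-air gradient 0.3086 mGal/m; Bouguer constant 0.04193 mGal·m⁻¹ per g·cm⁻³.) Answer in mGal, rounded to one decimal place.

Free-air correction = 0.3086 × 2478.2 = 764.77 mGal
Free-air anomaly = 978266.44 − 978906.49 + (764.77) = 124.72 mGal
Bouguer slab correction = 0.04193 × 2.41 × 2478.2 = 250.43 mGal
Simple Bouguer anomaly = 124.72 − (250.43) = -125.71 mGal

-125.7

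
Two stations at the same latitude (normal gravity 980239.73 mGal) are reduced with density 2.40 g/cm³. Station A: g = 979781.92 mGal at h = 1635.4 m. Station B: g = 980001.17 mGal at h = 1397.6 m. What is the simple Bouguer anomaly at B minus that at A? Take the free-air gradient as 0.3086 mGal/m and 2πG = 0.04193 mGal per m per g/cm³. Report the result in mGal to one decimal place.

169.8

Δg_SB(A) = 979781.92 − 980239.73 + 0.3086×1635.4 − 0.04193×2.40×1635.4 = -117.70 mGal
Δg_SB(B) = 980001.17 − 980239.73 + 0.3086×1397.6 − 0.04193×2.40×1397.6 = 52.10 mGal
Difference = 52.10 − (-117.70) = 169.80 mGal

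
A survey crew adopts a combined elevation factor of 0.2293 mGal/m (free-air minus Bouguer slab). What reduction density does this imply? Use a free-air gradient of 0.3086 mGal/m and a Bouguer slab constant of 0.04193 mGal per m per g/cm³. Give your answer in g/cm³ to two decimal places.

1.89

0.2293 = 0.3086 − 0.04193 × ρ
ρ = (0.3086 − 0.2293) / 0.04193 = 1.89 g/cm³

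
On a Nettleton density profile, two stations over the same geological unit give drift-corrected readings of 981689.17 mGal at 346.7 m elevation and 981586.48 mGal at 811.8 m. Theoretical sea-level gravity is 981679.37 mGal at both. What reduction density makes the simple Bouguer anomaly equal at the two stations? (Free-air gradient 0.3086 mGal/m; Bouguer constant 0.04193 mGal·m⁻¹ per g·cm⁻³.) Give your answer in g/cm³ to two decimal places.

2.09

Δg_obs = 981586.48 − 981689.17 = -102.69 mGal over Δh = 811.8 − 346.7 = 465.1 m
Equal Bouguer anomalies ⇒ Δg_obs + (0.3086 − 0.04193ρ)·Δh = 0
0.3086 − 0.04193ρ = −Δg_obs/Δh = 0.22079
ρ = (0.3086 − 0.22079) / 0.04193 = 2.09 g/cm³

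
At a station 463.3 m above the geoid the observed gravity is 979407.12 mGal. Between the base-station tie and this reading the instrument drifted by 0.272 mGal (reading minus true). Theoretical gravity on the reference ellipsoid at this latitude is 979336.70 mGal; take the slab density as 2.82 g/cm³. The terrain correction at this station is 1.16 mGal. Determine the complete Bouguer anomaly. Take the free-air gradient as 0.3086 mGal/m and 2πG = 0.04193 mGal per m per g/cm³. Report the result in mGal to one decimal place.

159.5

Drift-corrected reading = 979407.12 − (0.272) = 979406.848 mGal
Free-air correction = 0.3086 × 463.3 = 142.97 mGal
Free-air anomaly = 979406.848 − 979336.70 + (142.97) = 213.118 mGal
Bouguer slab correction = 0.04193 × 2.82 × 463.3 = 54.78 mGal
Simple Bouguer anomaly = 213.118 − (54.78) = 158.338 mGal
Complete Bouguer anomaly = 158.338 + 1.16 = 159.498 mGal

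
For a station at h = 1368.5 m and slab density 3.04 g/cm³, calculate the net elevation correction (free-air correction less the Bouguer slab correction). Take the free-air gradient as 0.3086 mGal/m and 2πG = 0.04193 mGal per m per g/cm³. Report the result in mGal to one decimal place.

Combined gradient = 0.3086 − 0.04193 × 3.04 = 0.1811328 mGal/m
Combined elevation correction = 0.1811328 × 1368.5 = 247.9 mGal

247.9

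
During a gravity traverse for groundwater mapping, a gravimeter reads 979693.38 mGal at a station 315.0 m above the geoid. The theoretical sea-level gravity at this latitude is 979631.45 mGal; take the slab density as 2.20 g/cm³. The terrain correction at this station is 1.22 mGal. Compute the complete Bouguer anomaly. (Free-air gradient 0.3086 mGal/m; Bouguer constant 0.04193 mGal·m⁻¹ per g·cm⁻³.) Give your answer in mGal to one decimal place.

Free-air correction = 0.3086 × 315.0 = 97.21 mGal
Free-air anomaly = 979693.38 − 979631.45 + (97.21) = 159.14 mGal
Bouguer slab correction = 0.04193 × 2.20 × 315.0 = 29.06 mGal
Simple Bouguer anomaly = 159.14 − (29.06) = 130.08 mGal
Complete Bouguer anomaly = 130.08 + 1.22 = 131.30 mGal

131.3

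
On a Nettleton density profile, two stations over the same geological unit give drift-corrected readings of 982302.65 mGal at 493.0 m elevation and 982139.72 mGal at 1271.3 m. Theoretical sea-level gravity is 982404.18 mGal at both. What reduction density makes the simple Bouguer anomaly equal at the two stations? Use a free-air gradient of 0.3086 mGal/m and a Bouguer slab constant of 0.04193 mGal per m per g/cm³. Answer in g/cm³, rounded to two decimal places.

Δg_obs = 982139.72 − 982302.65 = -162.93 mGal over Δh = 1271.3 − 493.0 = 778.3 m
Equal Bouguer anomalies ⇒ Δg_obs + (0.3086 − 0.04193ρ)·Δh = 0
0.3086 − 0.04193ρ = −Δg_obs/Δh = 0.20934
ρ = (0.3086 − 0.20934) / 0.04193 = 2.37 g/cm³

2.37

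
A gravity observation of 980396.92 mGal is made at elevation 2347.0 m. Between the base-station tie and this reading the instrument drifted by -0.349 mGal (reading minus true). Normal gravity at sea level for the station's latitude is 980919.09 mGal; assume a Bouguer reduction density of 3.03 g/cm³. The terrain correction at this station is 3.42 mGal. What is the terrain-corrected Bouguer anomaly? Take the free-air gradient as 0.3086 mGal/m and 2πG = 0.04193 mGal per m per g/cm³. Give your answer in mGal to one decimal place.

-92.3

Drift-corrected reading = 980396.92 − (-0.349) = 980397.269 mGal
Free-air correction = 0.3086 × 2347.0 = 724.28 mGal
Free-air anomaly = 980397.269 − 980919.09 + (724.28) = 202.459 mGal
Bouguer slab correction = 0.04193 × 3.03 × 2347.0 = 298.18 mGal
Simple Bouguer anomaly = 202.459 − (298.18) = -95.721 mGal
Complete Bouguer anomaly = -95.721 + 3.42 = -92.301 mGal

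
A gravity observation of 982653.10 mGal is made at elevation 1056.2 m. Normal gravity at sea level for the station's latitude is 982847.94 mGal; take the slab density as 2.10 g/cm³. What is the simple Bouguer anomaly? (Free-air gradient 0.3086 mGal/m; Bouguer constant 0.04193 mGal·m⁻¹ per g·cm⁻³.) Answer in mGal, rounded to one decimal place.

38.1

Free-air correction = 0.3086 × 1056.2 = 325.94 mGal
Free-air anomaly = 982653.10 − 982847.94 + (325.94) = 131.10 mGal
Bouguer slab correction = 0.04193 × 2.10 × 1056.2 = 93.00 mGal
Simple Bouguer anomaly = 131.10 − (93.00) = 38.10 mGal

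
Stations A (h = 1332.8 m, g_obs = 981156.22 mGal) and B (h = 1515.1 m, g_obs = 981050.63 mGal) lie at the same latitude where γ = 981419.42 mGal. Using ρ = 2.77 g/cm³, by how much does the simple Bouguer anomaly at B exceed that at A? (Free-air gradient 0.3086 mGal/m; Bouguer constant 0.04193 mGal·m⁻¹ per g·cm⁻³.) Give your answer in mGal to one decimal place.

-70.5

Δg_SB(A) = 981156.22 − 981419.42 + 0.3086×1332.8 − 0.04193×2.77×1332.8 = -6.70 mGal
Δg_SB(B) = 981050.63 − 981419.42 + 0.3086×1515.1 − 0.04193×2.77×1515.1 = -77.20 mGal
Difference = -77.20 − (-6.70) = -70.50 mGal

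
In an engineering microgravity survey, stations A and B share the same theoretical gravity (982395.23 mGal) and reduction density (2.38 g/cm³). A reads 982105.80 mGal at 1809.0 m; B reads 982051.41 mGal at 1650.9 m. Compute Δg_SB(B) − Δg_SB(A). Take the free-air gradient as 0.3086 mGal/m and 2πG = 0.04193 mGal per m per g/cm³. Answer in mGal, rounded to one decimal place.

-87.4

Δg_SB(A) = 982105.80 − 982395.23 + 0.3086×1809.0 − 0.04193×2.38×1809.0 = 88.30 mGal
Δg_SB(B) = 982051.41 − 982395.23 + 0.3086×1650.9 − 0.04193×2.38×1650.9 = 0.90 mGal
Difference = 0.90 − (88.30) = -87.40 mGal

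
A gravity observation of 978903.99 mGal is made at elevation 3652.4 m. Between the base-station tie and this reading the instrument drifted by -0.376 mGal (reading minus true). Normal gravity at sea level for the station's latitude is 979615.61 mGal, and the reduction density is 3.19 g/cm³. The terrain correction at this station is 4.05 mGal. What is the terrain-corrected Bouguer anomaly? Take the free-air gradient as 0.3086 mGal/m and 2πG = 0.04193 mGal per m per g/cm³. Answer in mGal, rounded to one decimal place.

Drift-corrected reading = 978903.99 − (-0.376) = 978904.366 mGal
Free-air correction = 0.3086 × 3652.4 = 1127.13 mGal
Free-air anomaly = 978904.366 − 979615.61 + (1127.13) = 415.886 mGal
Bouguer slab correction = 0.04193 × 3.19 × 3652.4 = 488.53 mGal
Simple Bouguer anomaly = 415.886 − (488.53) = -72.644 mGal
Complete Bouguer anomaly = -72.644 + 4.05 = -68.594 mGal

-68.6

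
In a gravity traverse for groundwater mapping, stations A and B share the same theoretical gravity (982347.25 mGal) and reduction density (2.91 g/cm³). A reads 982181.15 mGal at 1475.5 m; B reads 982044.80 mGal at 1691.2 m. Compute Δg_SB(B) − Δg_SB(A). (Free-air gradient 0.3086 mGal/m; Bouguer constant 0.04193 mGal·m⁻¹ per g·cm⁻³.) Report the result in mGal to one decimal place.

Δg_SB(A) = 982181.15 − 982347.25 + 0.3086×1475.5 − 0.04193×2.91×1475.5 = 109.20 mGal
Δg_SB(B) = 982044.80 − 982347.25 + 0.3086×1691.2 − 0.04193×2.91×1691.2 = 13.10 mGal
Difference = 13.10 − (109.20) = -96.10 mGal

-96.1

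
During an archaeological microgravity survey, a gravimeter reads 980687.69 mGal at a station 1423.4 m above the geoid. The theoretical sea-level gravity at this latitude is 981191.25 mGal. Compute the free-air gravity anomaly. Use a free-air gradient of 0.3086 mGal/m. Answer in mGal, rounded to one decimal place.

Free-air correction = 0.3086 × 1423.4 = 439.26 mGal
Free-air anomaly = 980687.69 − 981191.25 + (439.26) = -64.30 mGal

-64.3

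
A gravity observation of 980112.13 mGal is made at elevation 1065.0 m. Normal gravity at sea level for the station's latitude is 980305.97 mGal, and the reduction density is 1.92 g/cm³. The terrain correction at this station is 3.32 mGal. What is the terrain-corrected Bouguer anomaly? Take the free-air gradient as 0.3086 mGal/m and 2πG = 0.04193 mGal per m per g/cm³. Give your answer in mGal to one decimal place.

Free-air correction = 0.3086 × 1065.0 = 328.66 mGal
Free-air anomaly = 980112.13 − 980305.97 + (328.66) = 134.82 mGal
Bouguer slab correction = 0.04193 × 1.92 × 1065.0 = 85.74 mGal
Simple Bouguer anomaly = 134.82 − (85.74) = 49.08 mGal
Complete Bouguer anomaly = 49.08 + 3.32 = 52.40 mGal

52.4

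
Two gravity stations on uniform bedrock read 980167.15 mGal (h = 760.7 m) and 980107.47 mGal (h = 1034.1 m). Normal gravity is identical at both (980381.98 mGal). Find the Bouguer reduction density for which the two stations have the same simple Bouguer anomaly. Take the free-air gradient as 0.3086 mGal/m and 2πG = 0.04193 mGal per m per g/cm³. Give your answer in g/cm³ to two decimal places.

2.15

Δg_obs = 980107.47 − 980167.15 = -59.68 mGal over Δh = 1034.1 − 760.7 = 273.4 m
Equal Bouguer anomalies ⇒ Δg_obs + (0.3086 − 0.04193ρ)·Δh = 0
0.3086 − 0.04193ρ = −Δg_obs/Δh = 0.21829
ρ = (0.3086 − 0.21829) / 0.04193 = 2.15 g/cm³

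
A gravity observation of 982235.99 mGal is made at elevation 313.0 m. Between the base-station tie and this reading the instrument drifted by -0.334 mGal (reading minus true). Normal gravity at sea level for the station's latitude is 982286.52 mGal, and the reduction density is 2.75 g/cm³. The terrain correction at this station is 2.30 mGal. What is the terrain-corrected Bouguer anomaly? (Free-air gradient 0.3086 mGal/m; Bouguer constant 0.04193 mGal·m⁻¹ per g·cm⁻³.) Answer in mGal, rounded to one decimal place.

Drift-corrected reading = 982235.99 − (-0.334) = 982236.324 mGal
Free-air correction = 0.3086 × 313.0 = 96.59 mGal
Free-air anomaly = 982236.324 − 982286.52 + (96.59) = 46.394 mGal
Bouguer slab correction = 0.04193 × 2.75 × 313.0 = 36.09 mGal
Simple Bouguer anomaly = 46.394 − (36.09) = 10.304 mGal
Complete Bouguer anomaly = 10.304 + 2.30 = 12.604 mGal

12.6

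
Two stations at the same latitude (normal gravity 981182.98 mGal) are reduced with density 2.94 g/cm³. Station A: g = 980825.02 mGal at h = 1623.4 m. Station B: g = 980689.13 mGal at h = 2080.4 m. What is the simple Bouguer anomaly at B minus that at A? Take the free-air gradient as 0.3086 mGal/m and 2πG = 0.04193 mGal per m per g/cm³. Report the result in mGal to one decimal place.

-51.2

Δg_SB(A) = 980825.02 − 981182.98 + 0.3086×1623.4 − 0.04193×2.94×1623.4 = -57.10 mGal
Δg_SB(B) = 980689.13 − 981182.98 + 0.3086×2080.4 − 0.04193×2.94×2080.4 = -108.30 mGal
Difference = -108.30 − (-57.10) = -51.20 mGal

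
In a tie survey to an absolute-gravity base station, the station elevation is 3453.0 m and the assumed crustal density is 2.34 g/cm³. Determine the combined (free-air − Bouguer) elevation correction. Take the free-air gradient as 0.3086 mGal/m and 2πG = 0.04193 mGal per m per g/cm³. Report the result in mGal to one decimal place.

Combined gradient = 0.3086 − 0.04193 × 2.34 = 0.2104838 mGal/m
Combined elevation correction = 0.2104838 × 3453.0 = 726.8 mGal

726.8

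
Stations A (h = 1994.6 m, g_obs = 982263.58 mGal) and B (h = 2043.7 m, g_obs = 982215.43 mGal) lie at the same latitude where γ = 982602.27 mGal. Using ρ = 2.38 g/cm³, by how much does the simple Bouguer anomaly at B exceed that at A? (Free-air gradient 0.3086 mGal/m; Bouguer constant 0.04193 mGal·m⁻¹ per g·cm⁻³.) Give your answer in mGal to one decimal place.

-37.9

Δg_SB(A) = 982263.58 − 982602.27 + 0.3086×1994.6 − 0.04193×2.38×1994.6 = 77.80 mGal
Δg_SB(B) = 982215.43 − 982602.27 + 0.3086×2043.7 − 0.04193×2.38×2043.7 = 39.90 mGal
Difference = 39.90 − (77.80) = -37.90 mGal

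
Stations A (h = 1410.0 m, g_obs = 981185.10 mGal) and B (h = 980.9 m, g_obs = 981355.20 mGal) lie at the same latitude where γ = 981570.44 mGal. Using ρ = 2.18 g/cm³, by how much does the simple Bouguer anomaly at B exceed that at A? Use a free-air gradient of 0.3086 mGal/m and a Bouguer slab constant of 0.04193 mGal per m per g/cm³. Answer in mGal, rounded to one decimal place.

76.9

Δg_SB(A) = 981185.10 − 981570.44 + 0.3086×1410.0 − 0.04193×2.18×1410.0 = -79.10 mGal
Δg_SB(B) = 981355.20 − 981570.44 + 0.3086×980.9 − 0.04193×2.18×980.9 = -2.20 mGal
Difference = -2.20 − (-79.10) = 76.90 mGal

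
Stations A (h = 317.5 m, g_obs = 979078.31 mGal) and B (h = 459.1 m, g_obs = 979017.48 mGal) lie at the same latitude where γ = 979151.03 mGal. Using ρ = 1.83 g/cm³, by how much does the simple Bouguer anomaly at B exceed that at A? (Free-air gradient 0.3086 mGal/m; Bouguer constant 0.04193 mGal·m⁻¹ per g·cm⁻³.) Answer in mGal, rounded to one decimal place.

Δg_SB(A) = 979078.31 − 979151.03 + 0.3086×317.5 − 0.04193×1.83×317.5 = 0.90 mGal
Δg_SB(B) = 979017.48 − 979151.03 + 0.3086×459.1 − 0.04193×1.83×459.1 = -27.10 mGal
Difference = -27.10 − (0.90) = -28.00 mGal

-28.0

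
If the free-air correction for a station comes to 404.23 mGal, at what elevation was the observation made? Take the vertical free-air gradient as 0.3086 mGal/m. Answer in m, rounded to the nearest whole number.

1310

h = 404.23 / 0.3086 = 1309.88 m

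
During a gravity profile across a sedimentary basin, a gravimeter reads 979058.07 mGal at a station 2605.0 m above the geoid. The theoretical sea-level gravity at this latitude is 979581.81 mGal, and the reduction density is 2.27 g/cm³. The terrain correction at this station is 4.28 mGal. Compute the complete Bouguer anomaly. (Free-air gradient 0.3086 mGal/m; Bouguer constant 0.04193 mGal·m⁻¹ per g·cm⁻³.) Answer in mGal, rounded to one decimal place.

Free-air correction = 0.3086 × 2605.0 = 803.90 mGal
Free-air anomaly = 979058.07 − 979581.81 + (803.90) = 280.16 mGal
Bouguer slab correction = 0.04193 × 2.27 × 2605.0 = 247.95 mGal
Simple Bouguer anomaly = 280.16 − (247.95) = 32.21 mGal
Complete Bouguer anomaly = 32.21 + 4.28 = 36.49 mGal

36.5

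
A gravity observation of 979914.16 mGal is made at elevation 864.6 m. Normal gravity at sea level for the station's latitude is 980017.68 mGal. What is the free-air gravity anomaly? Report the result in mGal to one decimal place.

Free-air correction = 0.3086 × 864.6 = 266.82 mGal
Free-air anomaly = 979914.16 − 980017.68 + (266.82) = 163.30 mGal

163.3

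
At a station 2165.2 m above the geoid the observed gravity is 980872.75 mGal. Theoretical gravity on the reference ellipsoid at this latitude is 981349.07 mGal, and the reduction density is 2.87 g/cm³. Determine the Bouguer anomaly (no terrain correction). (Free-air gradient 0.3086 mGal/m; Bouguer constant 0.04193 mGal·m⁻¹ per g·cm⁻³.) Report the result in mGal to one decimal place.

Free-air correction = 0.3086 × 2165.2 = 668.18 mGal
Free-air anomaly = 980872.75 − 981349.07 + (668.18) = 191.86 mGal
Bouguer slab correction = 0.04193 × 2.87 × 2165.2 = 260.56 mGal
Simple Bouguer anomaly = 191.86 − (260.56) = -68.70 mGal

-68.7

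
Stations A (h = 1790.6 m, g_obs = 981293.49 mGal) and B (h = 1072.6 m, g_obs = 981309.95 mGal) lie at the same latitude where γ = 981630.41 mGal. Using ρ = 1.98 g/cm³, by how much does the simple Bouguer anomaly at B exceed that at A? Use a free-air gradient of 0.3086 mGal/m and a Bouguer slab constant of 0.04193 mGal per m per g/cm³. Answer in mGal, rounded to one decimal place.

Δg_SB(A) = 981293.49 − 981630.41 + 0.3086×1790.6 − 0.04193×1.98×1790.6 = 67.00 mGal
Δg_SB(B) = 981309.95 − 981630.41 + 0.3086×1072.6 − 0.04193×1.98×1072.6 = -78.50 mGal
Difference = -78.50 − (67.00) = -145.50 mGal

-145.5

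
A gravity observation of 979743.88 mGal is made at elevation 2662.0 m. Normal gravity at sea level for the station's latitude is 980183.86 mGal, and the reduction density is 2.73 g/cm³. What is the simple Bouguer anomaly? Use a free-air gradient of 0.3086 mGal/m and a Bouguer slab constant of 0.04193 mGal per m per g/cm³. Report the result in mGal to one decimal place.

76.8

Free-air correction = 0.3086 × 2662.0 = 821.49 mGal
Free-air anomaly = 979743.88 − 980183.86 + (821.49) = 381.51 mGal
Bouguer slab correction = 0.04193 × 2.73 × 2662.0 = 304.72 mGal
Simple Bouguer anomaly = 381.51 − (304.72) = 76.79 mGal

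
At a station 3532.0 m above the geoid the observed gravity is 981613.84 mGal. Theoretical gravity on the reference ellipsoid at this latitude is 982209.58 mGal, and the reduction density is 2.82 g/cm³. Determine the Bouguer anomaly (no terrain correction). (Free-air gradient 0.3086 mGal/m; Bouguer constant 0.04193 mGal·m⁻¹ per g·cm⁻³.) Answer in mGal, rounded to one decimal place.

Free-air correction = 0.3086 × 3532.0 = 1089.98 mGal
Free-air anomaly = 981613.84 − 982209.58 + (1089.98) = 494.24 mGal
Bouguer slab correction = 0.04193 × 2.82 × 3532.0 = 417.63 mGal
Simple Bouguer anomaly = 494.24 − (417.63) = 76.61 mGal

76.6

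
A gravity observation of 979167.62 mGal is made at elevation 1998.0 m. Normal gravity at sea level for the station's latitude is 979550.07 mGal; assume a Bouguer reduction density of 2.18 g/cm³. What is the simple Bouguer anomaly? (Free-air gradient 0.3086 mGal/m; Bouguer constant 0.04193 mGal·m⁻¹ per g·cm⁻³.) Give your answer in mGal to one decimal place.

Free-air correction = 0.3086 × 1998.0 = 616.58 mGal
Free-air anomaly = 979167.62 − 979550.07 + (616.58) = 234.13 mGal
Bouguer slab correction = 0.04193 × 2.18 × 1998.0 = 182.63 mGal
Simple Bouguer anomaly = 234.13 − (182.63) = 51.50 mGal

51.5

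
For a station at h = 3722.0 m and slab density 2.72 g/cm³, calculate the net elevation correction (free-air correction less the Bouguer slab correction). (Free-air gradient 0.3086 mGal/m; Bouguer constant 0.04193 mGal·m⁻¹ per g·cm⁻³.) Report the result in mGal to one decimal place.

724.1

Combined gradient = 0.3086 − 0.04193 × 2.72 = 0.1945504 mGal/m
Combined elevation correction = 0.1945504 × 3722.0 = 724.1 mGal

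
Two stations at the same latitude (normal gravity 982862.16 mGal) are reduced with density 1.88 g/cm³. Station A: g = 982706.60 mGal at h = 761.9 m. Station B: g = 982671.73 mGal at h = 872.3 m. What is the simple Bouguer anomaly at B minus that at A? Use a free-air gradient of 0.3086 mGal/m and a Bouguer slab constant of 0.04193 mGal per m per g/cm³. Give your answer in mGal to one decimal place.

-9.5

Δg_SB(A) = 982706.60 − 982862.16 + 0.3086×761.9 − 0.04193×1.88×761.9 = 19.50 mGal
Δg_SB(B) = 982671.73 − 982862.16 + 0.3086×872.3 − 0.04193×1.88×872.3 = 10.00 mGal
Difference = 10.00 − (19.50) = -9.50 mGal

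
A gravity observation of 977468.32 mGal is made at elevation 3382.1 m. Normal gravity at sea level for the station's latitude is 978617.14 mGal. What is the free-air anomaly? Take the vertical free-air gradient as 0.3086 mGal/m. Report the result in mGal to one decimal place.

-105.1

Free-air correction = 0.3086 × 3382.1 = 1043.72 mGal
Free-air anomaly = 977468.32 − 978617.14 + (1043.72) = -105.10 mGal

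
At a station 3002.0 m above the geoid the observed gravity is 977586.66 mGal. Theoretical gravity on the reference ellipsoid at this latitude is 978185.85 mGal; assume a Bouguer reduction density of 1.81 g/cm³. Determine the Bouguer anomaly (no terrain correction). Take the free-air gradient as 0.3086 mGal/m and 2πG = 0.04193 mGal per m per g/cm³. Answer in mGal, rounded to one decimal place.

99.4

Free-air correction = 0.3086 × 3002.0 = 926.42 mGal
Free-air anomaly = 977586.66 − 978185.85 + (926.42) = 327.23 mGal
Bouguer slab correction = 0.04193 × 1.81 × 3002.0 = 227.83 mGal
Simple Bouguer anomaly = 327.23 − (227.83) = 99.40 mGal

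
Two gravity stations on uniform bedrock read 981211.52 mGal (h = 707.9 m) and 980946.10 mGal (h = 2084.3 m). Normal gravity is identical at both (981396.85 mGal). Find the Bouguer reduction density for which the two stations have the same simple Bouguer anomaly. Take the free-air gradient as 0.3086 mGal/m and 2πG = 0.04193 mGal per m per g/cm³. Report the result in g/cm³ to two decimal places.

Δg_obs = 980946.10 − 981211.52 = -265.42 mGal over Δh = 2084.3 − 707.9 = 1376.4 m
Equal Bouguer anomalies ⇒ Δg_obs + (0.3086 − 0.04193ρ)·Δh = 0
0.3086 − 0.04193ρ = −Δg_obs/Δh = 0.19284
ρ = (0.3086 − 0.19284) / 0.04193 = 2.76 g/cm³

2.76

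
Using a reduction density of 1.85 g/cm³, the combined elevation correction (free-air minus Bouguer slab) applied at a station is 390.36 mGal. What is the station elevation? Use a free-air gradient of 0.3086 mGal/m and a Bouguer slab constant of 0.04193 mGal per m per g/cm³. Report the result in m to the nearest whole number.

Combined gradient = 0.3086 − 0.04193 × 1.85 = 0.2310295 mGal/m
h = 390.36 / 0.2310295 = 1689.65 m

1690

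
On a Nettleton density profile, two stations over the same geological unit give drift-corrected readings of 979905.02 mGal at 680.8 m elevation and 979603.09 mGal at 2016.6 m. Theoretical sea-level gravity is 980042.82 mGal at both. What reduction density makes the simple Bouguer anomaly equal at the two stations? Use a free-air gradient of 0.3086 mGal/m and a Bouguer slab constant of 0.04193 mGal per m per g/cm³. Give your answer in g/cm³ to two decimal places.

1.97

Δg_obs = 979603.09 − 979905.02 = -301.93 mGal over Δh = 2016.6 − 680.8 = 1335.8 m
Equal Bouguer anomalies ⇒ Δg_obs + (0.3086 − 0.04193ρ)·Δh = 0
0.3086 − 0.04193ρ = −Δg_obs/Δh = 0.22603
ρ = (0.3086 − 0.22603) / 0.04193 = 1.97 g/cm³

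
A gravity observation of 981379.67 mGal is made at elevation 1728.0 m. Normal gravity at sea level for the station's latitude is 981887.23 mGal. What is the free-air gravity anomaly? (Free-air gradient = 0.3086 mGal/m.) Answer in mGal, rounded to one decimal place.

25.7

Free-air correction = 0.3086 × 1728.0 = 533.26 mGal
Free-air anomaly = 981379.67 − 981887.23 + (533.26) = 25.70 mGal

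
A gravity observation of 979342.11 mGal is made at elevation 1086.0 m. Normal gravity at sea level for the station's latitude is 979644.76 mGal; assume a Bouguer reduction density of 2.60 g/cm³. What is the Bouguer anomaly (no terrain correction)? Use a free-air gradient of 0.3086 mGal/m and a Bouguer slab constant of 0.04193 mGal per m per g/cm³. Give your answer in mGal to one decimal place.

-85.9

Free-air correction = 0.3086 × 1086.0 = 335.14 mGal
Free-air anomaly = 979342.11 − 979644.76 + (335.14) = 32.49 mGal
Bouguer slab correction = 0.04193 × 2.60 × 1086.0 = 118.39 mGal
Simple Bouguer anomaly = 32.49 − (118.39) = -85.90 mGal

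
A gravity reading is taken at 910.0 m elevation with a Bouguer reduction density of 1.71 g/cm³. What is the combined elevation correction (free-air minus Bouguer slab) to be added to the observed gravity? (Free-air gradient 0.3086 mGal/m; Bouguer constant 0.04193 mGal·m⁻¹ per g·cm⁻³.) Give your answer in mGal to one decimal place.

215.6

Combined gradient = 0.3086 − 0.04193 × 1.71 = 0.2368997 mGal/m
Combined elevation correction = 0.2368997 × 910.0 = 215.6 mGal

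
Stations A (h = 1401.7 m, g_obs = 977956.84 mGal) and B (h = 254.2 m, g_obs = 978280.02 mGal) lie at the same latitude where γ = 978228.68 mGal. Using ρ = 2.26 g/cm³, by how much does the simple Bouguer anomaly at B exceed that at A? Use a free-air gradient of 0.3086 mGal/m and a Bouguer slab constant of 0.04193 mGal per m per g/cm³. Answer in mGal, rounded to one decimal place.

77.8

Δg_SB(A) = 977956.84 − 978228.68 + 0.3086×1401.7 − 0.04193×2.26×1401.7 = 27.90 mGal
Δg_SB(B) = 978280.02 − 978228.68 + 0.3086×254.2 − 0.04193×2.26×254.2 = 105.70 mGal
Difference = 105.70 − (27.90) = 77.80 mGal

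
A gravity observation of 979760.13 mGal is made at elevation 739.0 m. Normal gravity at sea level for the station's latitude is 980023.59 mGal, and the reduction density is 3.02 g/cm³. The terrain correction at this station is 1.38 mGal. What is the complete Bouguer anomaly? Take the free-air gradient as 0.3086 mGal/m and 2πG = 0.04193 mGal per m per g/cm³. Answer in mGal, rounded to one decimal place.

-127.6

Free-air correction = 0.3086 × 739.0 = 228.06 mGal
Free-air anomaly = 979760.13 − 980023.59 + (228.06) = -35.40 mGal
Bouguer slab correction = 0.04193 × 3.02 × 739.0 = 93.58 mGal
Simple Bouguer anomaly = -35.40 − (93.58) = -128.98 mGal
Complete Bouguer anomaly = -128.98 + 1.38 = -127.60 mGal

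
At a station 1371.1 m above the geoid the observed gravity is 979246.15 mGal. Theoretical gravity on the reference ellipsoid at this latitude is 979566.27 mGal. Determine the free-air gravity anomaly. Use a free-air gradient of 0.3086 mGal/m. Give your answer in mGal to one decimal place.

Free-air correction = 0.3086 × 1371.1 = 423.12 mGal
Free-air anomaly = 979246.15 − 979566.27 + (423.12) = 103.00 mGal

103.0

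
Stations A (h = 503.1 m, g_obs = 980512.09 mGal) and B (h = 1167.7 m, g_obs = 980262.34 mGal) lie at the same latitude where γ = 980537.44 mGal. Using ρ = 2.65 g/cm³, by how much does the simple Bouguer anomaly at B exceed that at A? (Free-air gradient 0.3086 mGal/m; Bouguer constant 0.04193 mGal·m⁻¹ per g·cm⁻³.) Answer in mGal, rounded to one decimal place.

Δg_SB(A) = 980512.09 − 980537.44 + 0.3086×503.1 − 0.04193×2.65×503.1 = 74.00 mGal
Δg_SB(B) = 980262.34 − 980537.44 + 0.3086×1167.7 − 0.04193×2.65×1167.7 = -44.50 mGal
Difference = -44.50 − (74.00) = -118.50 mGal

-118.5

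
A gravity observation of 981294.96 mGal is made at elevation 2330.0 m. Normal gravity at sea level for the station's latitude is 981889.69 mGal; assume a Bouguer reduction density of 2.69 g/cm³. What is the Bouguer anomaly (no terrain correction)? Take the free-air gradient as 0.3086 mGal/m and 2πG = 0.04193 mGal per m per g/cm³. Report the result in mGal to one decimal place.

-138.5

Free-air correction = 0.3086 × 2330.0 = 719.04 mGal
Free-air anomaly = 981294.96 − 981889.69 + (719.04) = 124.31 mGal
Bouguer slab correction = 0.04193 × 2.69 × 2330.0 = 262.80 mGal
Simple Bouguer anomaly = 124.31 − (262.80) = -138.49 mGal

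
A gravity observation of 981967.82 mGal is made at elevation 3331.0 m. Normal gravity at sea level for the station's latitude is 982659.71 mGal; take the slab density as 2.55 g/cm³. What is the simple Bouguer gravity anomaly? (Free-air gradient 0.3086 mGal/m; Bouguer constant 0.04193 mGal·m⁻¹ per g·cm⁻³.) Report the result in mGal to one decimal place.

-20.1

Free-air correction = 0.3086 × 3331.0 = 1027.95 mGal
Free-air anomaly = 981967.82 − 982659.71 + (1027.95) = 336.06 mGal
Bouguer slab correction = 0.04193 × 2.55 × 3331.0 = 356.16 mGal
Simple Bouguer anomaly = 336.06 − (356.16) = -20.10 mGal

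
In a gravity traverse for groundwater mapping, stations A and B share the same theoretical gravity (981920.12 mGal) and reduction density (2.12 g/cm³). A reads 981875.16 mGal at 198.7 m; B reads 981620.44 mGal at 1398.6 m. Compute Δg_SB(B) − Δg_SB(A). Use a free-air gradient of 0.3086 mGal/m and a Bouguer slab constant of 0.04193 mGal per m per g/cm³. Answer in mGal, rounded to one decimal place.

Δg_SB(A) = 981875.16 − 981920.12 + 0.3086×198.7 − 0.04193×2.12×198.7 = -1.30 mGal
Δg_SB(B) = 981620.44 − 981920.12 + 0.3086×1398.6 − 0.04193×2.12×1398.6 = 7.60 mGal
Difference = 7.60 − (-1.30) = 8.90 mGal

8.9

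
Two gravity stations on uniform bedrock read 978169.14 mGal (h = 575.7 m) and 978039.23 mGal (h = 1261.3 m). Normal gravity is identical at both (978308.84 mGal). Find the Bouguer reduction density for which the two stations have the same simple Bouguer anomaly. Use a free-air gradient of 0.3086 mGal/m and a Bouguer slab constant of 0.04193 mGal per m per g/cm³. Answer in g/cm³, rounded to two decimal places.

2.84

Δg_obs = 978039.23 − 978169.14 = -129.91 mGal over Δh = 1261.3 − 575.7 = 685.6 m
Equal Bouguer anomalies ⇒ Δg_obs + (0.3086 − 0.04193ρ)·Δh = 0
0.3086 − 0.04193ρ = −Δg_obs/Δh = 0.18948
ρ = (0.3086 − 0.18948) / 0.04193 = 2.84 g/cm³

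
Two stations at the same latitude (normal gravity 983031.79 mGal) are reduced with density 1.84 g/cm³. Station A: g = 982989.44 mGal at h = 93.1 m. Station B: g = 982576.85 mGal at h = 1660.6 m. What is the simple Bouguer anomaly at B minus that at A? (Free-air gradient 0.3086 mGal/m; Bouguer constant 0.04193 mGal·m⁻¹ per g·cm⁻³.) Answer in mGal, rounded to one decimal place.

Δg_SB(A) = 982989.44 − 983031.79 + 0.3086×93.1 − 0.04193×1.84×93.1 = -20.80 mGal
Δg_SB(B) = 982576.85 − 983031.79 + 0.3086×1660.6 − 0.04193×1.84×1660.6 = -70.60 mGal
Difference = -70.60 − (-20.80) = -49.80 mGal

-49.8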